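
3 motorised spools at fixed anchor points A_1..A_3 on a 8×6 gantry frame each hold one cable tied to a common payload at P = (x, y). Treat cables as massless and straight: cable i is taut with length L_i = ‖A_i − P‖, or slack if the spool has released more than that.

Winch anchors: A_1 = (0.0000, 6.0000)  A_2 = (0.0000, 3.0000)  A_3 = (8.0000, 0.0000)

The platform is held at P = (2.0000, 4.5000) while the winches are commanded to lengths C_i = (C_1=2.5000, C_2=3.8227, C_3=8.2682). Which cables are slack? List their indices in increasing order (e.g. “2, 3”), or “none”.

cable 1: L_1 = ‖A_1−P‖ = 2.5000;  C_1 = 2.5000 → taut
cable 2: L_2 = ‖A_2−P‖ = 2.5000;  C_2 = 3.8227 → slack
cable 3: L_3 = ‖A_3−P‖ = 7.5000;  C_3 = 8.2682 → slack

2, 3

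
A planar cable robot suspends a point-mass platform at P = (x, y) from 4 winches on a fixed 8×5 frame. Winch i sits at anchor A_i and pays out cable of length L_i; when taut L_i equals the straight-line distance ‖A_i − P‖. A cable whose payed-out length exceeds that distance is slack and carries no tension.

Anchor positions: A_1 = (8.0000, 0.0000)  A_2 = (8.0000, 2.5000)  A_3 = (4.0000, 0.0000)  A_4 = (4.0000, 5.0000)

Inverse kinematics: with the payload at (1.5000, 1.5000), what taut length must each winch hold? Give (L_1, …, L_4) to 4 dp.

L_1 = √((8.0000−1.5000)² + (0.0000−1.5000)²) = 6.6708
L_2 = √((8.0000−1.5000)² + (2.5000−1.5000)²) = 6.5765
L_3 = √((4.0000−1.5000)² + (0.0000−1.5000)²) = 2.9155
L_4 = √((4.0000−1.5000)² + (5.0000−1.5000)²) = 4.3012

(6.6708, 6.5765, 2.9155, 4.3012)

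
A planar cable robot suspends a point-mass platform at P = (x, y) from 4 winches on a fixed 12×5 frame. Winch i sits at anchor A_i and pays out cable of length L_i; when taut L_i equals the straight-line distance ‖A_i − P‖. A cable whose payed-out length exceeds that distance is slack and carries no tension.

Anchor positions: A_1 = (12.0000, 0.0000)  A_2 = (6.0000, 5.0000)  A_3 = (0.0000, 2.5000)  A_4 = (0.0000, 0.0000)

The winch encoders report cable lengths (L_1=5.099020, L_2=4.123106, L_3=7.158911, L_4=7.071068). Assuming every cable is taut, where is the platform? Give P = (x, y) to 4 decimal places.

(7.0000, 1.0000)

expand ‖A_i−P‖²=L_i² and subtract eq 1 (c_i ≔ ‖A_i‖²−L_i²)
c_1 = 144.0000+0.0000−26.0000 = 118.0000
eq1−eq2 → [12.0000  -10.0000]·P = 74.0000
eq1−eq3 → [24.0000  -5.0000]·P = 163.0000
eq1−eq4 → [24.0000  0.0000]·P = 168.0000
2×2 solve → P = (7.0000, 1.0000)
check cable 4: ‖A_4−P‖² = 50.0000 ≈ L_4² = 50.0000 ✓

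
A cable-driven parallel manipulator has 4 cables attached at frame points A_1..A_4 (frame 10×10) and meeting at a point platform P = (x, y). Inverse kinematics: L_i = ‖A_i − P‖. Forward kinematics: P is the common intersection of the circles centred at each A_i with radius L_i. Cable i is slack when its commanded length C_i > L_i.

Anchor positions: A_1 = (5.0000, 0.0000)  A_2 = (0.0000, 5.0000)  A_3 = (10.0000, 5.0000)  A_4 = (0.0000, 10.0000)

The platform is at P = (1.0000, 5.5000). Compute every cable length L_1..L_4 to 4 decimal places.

L_1 = √((5.0000−1.0000)² + (0.0000−5.5000)²) = 6.8007
L_2 = √((0.0000−1.0000)² + (5.0000−5.5000)²) = 1.1180
L_3 = √((10.0000−1.0000)² + (5.0000−5.5000)²) = 9.0139
L_4 = √((0.0000−1.0000)² + (10.0000−5.5000)²) = 4.6098

(6.8007, 1.1180, 9.0139, 4.6098)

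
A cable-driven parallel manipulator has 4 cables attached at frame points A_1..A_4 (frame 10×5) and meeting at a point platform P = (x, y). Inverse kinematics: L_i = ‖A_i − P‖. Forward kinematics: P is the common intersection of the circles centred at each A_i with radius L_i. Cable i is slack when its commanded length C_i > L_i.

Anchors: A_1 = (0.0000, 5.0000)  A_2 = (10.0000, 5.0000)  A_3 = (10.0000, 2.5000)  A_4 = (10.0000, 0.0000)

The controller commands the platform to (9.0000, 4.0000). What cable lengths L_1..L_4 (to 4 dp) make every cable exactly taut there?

L_1: Δ = A_1−P = (-9.0000, 1.0000) → ‖Δ‖ = √82.0000 = 9.0554
L_2: Δ = A_2−P = (1.0000, 1.0000) → ‖Δ‖ = √2.0000 = 1.4142
L_3: Δ = A_3−P = (1.0000, -1.5000) → ‖Δ‖ = √3.2500 = 1.8028
L_4: Δ = A_4−P = (1.0000, -4.0000) → ‖Δ‖ = √17.0000 = 4.1231

(9.0554, 1.4142, 1.8028, 4.1231)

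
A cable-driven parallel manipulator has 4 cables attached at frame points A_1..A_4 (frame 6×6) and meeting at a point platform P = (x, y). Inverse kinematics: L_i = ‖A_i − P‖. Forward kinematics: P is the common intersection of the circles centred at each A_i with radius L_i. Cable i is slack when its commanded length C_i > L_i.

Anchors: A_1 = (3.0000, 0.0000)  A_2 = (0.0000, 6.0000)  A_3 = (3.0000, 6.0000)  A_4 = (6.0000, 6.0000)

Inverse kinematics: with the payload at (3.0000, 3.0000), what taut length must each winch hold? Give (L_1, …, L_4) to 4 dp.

L_1 = √((3.0000−3.0000)² + (0.0000−3.0000)²) = 3.0000
L_2 = √((0.0000−3.0000)² + (6.0000−3.0000)²) = 4.2426
L_3 = √((3.0000−3.0000)² + (6.0000−3.0000)²) = 3.0000
L_4 = √((6.0000−3.0000)² + (6.0000−3.0000)²) = 4.2426

(3.0000, 4.2426, 3.0000, 4.2426)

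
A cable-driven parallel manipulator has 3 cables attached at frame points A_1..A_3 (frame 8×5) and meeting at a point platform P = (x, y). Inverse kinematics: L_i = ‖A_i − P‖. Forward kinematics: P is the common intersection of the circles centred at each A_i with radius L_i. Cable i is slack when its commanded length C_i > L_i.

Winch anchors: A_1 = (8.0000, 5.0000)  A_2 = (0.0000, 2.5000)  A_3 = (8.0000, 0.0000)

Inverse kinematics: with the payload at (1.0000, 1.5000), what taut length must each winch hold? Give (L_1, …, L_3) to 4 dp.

cable 1: Δx=7.0000, Δy=3.5000; L_1 = √(Δx²+Δy²) = 7.8262
cable 2: Δx=-1.0000, Δy=1.0000; L_2 = √(Δx²+Δy²) = 1.4142
cable 3: Δx=7.0000, Δy=-1.5000; L_3 = √(Δx²+Δy²) = 7.1589

(7.8262, 1.4142, 7.1589)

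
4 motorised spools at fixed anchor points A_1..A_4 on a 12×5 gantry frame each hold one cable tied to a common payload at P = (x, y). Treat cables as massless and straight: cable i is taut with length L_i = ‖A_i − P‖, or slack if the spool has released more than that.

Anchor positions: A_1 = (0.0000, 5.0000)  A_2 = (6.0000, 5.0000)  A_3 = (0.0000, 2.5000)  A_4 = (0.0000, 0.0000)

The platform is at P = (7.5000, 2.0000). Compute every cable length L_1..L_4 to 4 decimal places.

L_1 = √((0.0000−7.5000)² + (5.0000−2.0000)²) = 8.0777
L_2 = √((6.0000−7.5000)² + (5.0000−2.0000)²) = 3.3541
L_3 = √((0.0000−7.5000)² + (2.5000−2.0000)²) = 7.5166
L_4 = √((0.0000−7.5000)² + (0.0000−2.0000)²) = 7.7621

(8.0777, 3.3541, 7.5166, 7.7621)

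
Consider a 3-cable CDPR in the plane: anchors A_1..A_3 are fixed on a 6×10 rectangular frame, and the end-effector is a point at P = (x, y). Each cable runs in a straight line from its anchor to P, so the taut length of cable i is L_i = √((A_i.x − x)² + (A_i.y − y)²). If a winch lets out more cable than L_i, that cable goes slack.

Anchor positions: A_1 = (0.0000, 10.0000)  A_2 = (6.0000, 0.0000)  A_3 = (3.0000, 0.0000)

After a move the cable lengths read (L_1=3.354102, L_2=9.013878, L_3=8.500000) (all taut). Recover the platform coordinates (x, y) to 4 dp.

(3.0000, 8.5000)

expand ‖A_i−P‖²=L_i² and subtract eq 1 (c_i ≔ ‖A_i‖²−L_i²)
c_1 = 0.0000+100.0000−11.2500 = 88.7500
eq1−eq2 → [-12.0000  20.0000]·P = 134.0000
eq1−eq3 → [-6.0000  20.0000]·P = 152.0000
2×2 solve → P = (3.0000, 8.5000)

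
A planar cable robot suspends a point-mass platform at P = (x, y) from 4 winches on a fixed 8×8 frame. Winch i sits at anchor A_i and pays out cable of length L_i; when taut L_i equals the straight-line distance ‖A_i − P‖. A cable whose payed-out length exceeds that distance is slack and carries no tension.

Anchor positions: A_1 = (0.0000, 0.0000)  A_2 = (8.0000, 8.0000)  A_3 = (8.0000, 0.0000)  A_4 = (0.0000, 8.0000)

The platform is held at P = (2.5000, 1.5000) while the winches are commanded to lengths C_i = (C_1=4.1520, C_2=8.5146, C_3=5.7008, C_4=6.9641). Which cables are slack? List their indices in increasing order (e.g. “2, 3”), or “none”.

cable 1: √((-2.5000)²+(-1.5000)²)=2.9155, C_1=4.1520: slack
cable 2: √((5.5000)²+(6.5000)²)=8.5147, C_2=8.5146: taut
cable 3: √((5.5000)²+(-1.5000)²)=5.7009, C_3=5.7008: taut
cable 4: √((-2.5000)²+(6.5000)²)=6.9642, C_4=6.9641: taut

1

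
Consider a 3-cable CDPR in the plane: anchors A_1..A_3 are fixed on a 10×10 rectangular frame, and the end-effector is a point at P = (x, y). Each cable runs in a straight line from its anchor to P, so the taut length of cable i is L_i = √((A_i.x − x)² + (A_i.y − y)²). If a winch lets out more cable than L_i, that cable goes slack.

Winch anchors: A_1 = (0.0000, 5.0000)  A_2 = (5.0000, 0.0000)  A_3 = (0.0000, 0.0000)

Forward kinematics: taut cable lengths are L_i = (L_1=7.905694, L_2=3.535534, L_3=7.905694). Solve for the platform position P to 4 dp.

(7.5000, 2.5000)

expand ‖A_i−P‖²=L_i² and subtract eq 1 (k_i ≔ ‖A_i‖²−L_i²)
k_1 = 0.0000+25.0000−62.5000 = -37.5000
eq1−eq2 → [-10.0000  10.0000]·P = -50.0000
eq1−eq3 → [0.0000  10.0000]·P = 25.0000
2×2 solve → P = (7.5000, 2.5000)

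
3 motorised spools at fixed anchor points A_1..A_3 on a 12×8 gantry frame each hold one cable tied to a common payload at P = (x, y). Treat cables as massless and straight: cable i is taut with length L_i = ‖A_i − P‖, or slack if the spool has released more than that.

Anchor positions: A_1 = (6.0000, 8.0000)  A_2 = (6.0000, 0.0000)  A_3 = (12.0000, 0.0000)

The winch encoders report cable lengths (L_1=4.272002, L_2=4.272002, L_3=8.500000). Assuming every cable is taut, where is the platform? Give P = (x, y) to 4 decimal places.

each cable: (A_i−P)·(A_i−P) = L_i²; let k_i = ‖A_i‖²−L_i²
k_1 = 36.0000+64.0000−18.2500 = 81.7500
row 1: 0.0000x + 16.0000y = 64.0000  (k_2=17.7500)
row 2: -12.0000x + 16.0000y = 10.0000  (k_3=71.7500)
Cramer on rows 1–2 → x = 4.5000, y = 4.0000

(4.5000, 4.0000)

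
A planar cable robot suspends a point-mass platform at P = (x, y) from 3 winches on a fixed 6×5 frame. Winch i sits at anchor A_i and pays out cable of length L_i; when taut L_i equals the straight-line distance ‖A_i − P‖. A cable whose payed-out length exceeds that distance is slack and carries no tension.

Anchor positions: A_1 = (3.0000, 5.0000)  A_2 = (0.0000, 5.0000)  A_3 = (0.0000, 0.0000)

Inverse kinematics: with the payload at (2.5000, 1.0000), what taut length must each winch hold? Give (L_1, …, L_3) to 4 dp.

(4.0311, 4.7170, 2.6926)

cable 1: Δx=0.5000, Δy=4.0000; L_1 = √(Δx²+Δy²) = 4.0311
cable 2: Δx=-2.5000, Δy=4.0000; L_2 = √(Δx²+Δy²) = 4.7170
cable 3: Δx=-2.5000, Δy=-1.0000; L_3 = √(Δx²+Δy²) = 2.6926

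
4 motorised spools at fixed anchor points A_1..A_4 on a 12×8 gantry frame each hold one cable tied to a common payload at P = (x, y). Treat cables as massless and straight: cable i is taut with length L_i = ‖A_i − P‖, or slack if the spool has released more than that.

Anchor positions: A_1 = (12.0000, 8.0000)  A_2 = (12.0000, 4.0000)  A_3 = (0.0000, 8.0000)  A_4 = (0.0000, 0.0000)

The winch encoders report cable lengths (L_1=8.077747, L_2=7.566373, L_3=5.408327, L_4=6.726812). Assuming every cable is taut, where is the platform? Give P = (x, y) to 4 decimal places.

expand ‖A_i−P‖²=L_i² and subtract eq 1 (c_i ≔ ‖A_i‖²−L_i²)
c_1 = 144.0000+64.0000−65.2500 = 142.7500
eq1−eq2 → [0.0000  8.0000]·P = 40.0000
eq1−eq3 → [24.0000  0.0000]·P = 108.0000
eq1−eq4 → [24.0000  16.0000]·P = 188.0000
2×2 solve → P = (4.5000, 5.0000)
check cable 4: ‖A_4−P‖² = 45.2500 ≈ L_4² = 45.2500 ✓

(4.5000, 5.0000)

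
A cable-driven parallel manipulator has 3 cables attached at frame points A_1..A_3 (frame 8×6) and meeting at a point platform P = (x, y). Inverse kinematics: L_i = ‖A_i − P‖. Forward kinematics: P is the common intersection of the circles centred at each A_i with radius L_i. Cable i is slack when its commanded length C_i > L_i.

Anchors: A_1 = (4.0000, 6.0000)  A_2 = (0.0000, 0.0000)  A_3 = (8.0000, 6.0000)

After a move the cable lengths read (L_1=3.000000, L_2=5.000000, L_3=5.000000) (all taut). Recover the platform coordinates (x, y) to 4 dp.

circle eqns → linear via eq_j − eq_1; set q_j = A_j·A_j − L_j²
q_1 = 16.0000+36.0000−9.0000 = 43.0000
8.0000·x + 12.0000·y = q_1−q_2 = 68.0000
-8.0000·x + 0.0000·y = q_1−q_3 = -32.0000
solve first two rows → x=4.0000, y=3.0000

(4.0000, 3.0000)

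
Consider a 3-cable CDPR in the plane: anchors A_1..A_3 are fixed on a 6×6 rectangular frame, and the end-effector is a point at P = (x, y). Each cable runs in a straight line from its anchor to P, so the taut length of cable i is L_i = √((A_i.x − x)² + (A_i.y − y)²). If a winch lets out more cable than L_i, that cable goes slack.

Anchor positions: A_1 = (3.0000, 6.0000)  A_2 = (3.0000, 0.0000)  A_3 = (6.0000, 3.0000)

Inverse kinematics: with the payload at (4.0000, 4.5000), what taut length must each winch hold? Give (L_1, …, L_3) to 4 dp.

L_1 = √((3.0000−4.0000)² + (6.0000−4.5000)²) = 1.8028
L_2 = √((3.0000−4.0000)² + (0.0000−4.5000)²) = 4.6098
L_3 = √((6.0000−4.0000)² + (3.0000−4.5000)²) = 2.5000

(1.8028, 4.6098, 2.5000)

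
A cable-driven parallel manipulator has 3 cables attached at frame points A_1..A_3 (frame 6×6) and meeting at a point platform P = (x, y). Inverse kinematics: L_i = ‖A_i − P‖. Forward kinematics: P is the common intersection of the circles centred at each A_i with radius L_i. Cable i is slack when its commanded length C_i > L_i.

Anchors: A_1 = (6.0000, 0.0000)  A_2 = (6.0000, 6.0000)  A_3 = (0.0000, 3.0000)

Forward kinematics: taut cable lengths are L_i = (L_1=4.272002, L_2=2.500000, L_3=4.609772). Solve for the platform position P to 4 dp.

(4.5000, 4.0000)

each cable: (A_i−P)·(A_i−P) = L_i²; let c_i = ‖A_i‖²−L_i²
c_1 = 36.0000+0.0000−18.2500 = 17.7500
row 1: 0.0000x − 12.0000y = -48.0000  (c_2=65.7500)
row 2: 12.0000x − 6.0000y = 30.0000  (c_3=-12.2500)
Cramer on rows 1–2 → x = 4.5000, y = 4.0000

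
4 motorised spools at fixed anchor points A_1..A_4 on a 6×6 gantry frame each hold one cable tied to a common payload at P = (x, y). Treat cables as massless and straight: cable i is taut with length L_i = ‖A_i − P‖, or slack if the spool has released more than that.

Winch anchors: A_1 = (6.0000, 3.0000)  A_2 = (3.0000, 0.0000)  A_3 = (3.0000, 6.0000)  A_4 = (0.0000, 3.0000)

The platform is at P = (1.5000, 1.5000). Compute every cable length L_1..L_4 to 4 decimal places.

cable 1: Δx=4.5000, Δy=1.5000; L_1 = √(Δx²+Δy²) = 4.7434
cable 2: Δx=1.5000, Δy=-1.5000; L_2 = √(Δx²+Δy²) = 2.1213
cable 3: Δx=1.5000, Δy=4.5000; L_3 = √(Δx²+Δy²) = 4.7434
cable 4: Δx=-1.5000, Δy=1.5000; L_4 = √(Δx²+Δy²) = 2.1213

(4.7434, 2.1213, 4.7434, 2.1213)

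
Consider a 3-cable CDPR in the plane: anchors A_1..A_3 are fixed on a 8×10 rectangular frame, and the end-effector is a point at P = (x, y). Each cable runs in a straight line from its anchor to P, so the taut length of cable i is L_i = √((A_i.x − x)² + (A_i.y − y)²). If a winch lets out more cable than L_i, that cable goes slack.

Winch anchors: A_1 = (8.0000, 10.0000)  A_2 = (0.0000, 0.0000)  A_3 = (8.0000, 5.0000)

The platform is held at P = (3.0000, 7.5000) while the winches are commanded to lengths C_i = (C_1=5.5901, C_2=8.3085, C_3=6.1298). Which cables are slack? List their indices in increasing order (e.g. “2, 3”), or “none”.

cable 1: L_1 = ‖A_1−P‖ = 5.5902;  C_1 = 5.5901 → taut
cable 2: L_2 = ‖A_2−P‖ = 8.0777;  C_2 = 8.3085 → slack
cable 3: L_3 = ‖A_3−P‖ = 5.5902;  C_3 = 6.1298 → slack

2, 3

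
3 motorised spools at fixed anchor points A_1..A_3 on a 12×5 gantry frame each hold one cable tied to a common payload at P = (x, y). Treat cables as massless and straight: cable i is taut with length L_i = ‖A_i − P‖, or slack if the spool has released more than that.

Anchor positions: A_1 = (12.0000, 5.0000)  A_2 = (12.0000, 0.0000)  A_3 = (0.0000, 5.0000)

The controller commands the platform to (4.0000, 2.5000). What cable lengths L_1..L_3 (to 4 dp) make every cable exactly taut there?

L_1: Δ = A_1−P = (8.0000, 2.5000) → ‖Δ‖ = √70.2500 = 8.3815
L_2: Δ = A_2−P = (8.0000, -2.5000) → ‖Δ‖ = √70.2500 = 8.3815
L_3: Δ = A_3−P = (-4.0000, 2.5000) → ‖Δ‖ = √22.2500 = 4.7170

(8.3815, 8.3815, 4.7170)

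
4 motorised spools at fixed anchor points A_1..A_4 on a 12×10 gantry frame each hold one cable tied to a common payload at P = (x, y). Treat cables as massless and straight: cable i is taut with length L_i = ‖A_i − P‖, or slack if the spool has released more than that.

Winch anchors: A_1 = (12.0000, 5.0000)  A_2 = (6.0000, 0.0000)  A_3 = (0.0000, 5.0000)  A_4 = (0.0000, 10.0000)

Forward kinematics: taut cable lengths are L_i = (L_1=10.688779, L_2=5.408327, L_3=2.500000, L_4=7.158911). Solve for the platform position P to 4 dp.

circle eqns → linear via eq_j − eq_1; set q_j = A_j·A_j − L_j²
q_1 = 144.0000+25.0000−114.2500 = 54.7500
12.0000·x + 10.0000·y = q_1−q_2 = 48.0000
24.0000·x + 0.0000·y = q_1−q_3 = 36.0000
24.0000·x − 10.0000·y = q_1−q_4 = 6.0000
solve first two rows → x=1.5000, y=3.0000
check cable 4: ‖A_4−P‖² = 51.2500 ≈ L_4² = 51.2500 ✓

(1.5000, 3.0000)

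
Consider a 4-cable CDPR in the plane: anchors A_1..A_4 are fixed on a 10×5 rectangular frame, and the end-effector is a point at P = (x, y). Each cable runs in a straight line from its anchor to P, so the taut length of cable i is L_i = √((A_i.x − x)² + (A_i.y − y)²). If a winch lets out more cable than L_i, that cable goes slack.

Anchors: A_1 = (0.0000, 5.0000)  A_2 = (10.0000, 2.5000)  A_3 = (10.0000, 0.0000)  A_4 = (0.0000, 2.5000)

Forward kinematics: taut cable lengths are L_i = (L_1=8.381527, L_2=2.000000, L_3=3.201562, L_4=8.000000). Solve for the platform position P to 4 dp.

(8.0000, 2.5000)

circle eqns → linear via eq_j − eq_1; set c_j = A_j·A_j − L_j²
c_1 = 0.0000+25.0000−70.2500 = -45.2500
-20.0000·x + 5.0000·y = c_1−c_2 = -147.5000
-20.0000·x + 10.0000·y = c_1−c_3 = -135.0000
0.0000·x + 5.0000·y = c_1−c_4 = 12.5000
solve first two rows → x=8.0000, y=2.5000
check cable 4: ‖A_4−P‖² = 64.0000 ≈ L_4² = 64.0000 ✓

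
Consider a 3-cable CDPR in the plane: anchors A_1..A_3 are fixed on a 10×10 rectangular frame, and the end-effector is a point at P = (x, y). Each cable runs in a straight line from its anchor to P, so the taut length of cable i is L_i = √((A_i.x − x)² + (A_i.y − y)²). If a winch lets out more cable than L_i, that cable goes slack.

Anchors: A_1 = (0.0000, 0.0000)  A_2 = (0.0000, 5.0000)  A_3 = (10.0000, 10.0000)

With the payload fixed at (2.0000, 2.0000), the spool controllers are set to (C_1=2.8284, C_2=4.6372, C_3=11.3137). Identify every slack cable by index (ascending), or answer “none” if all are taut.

i=1: geometric 2.8284 vs commanded 2.8284 ⇒ taut
i=2: geometric 3.6056 vs commanded 4.6372 ⇒ slack
i=3: geometric 11.3137 vs commanded 11.3137 ⇒ taut

2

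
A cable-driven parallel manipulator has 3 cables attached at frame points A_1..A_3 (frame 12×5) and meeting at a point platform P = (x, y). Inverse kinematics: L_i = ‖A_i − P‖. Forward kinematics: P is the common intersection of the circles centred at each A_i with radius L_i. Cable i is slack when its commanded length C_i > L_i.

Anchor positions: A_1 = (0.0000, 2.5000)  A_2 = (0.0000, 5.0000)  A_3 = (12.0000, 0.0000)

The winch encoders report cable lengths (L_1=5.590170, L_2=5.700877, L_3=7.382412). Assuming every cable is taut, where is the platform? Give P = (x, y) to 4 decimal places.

expand ‖A_i−P‖²=L_i² and subtract eq 1 (c_i ≔ ‖A_i‖²−L_i²)
c_1 = 0.0000+6.2500−31.2500 = -25.0000
eq1−eq2 → [0.0000  -5.0000]·P = -17.5000
eq1−eq3 → [-24.0000  5.0000]·P = -114.5000
2×2 solve → P = (5.5000, 3.5000)

(5.5000, 3.5000)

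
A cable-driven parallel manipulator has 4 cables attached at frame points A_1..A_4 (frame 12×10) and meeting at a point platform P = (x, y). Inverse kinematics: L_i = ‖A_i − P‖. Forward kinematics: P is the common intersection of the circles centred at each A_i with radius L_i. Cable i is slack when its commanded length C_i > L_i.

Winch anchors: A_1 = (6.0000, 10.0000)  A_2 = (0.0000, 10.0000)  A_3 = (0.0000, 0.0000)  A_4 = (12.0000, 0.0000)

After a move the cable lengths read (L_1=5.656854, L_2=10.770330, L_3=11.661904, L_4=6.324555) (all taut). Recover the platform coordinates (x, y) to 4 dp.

(10.0000, 6.0000)

each cable: (A_i−P)·(A_i−P) = L_i²; let q_i = ‖A_i‖²−L_i²
q_1 = 36.0000+100.0000−32.0000 = 104.0000
row 1: 12.0000x + 0.0000y = 120.0000  (q_2=-16.0000)
row 2: 12.0000x + 20.0000y = 240.0000  (q_3=-136.0000)
row 3: -12.0000x + 20.0000y = 0.0000  (q_4=104.0000)
Cramer on rows 1–2 → x = 10.0000, y = 6.0000
check cable 4: ‖A_4−P‖² = 40.0000 ≈ L_4² = 40.0000 ✓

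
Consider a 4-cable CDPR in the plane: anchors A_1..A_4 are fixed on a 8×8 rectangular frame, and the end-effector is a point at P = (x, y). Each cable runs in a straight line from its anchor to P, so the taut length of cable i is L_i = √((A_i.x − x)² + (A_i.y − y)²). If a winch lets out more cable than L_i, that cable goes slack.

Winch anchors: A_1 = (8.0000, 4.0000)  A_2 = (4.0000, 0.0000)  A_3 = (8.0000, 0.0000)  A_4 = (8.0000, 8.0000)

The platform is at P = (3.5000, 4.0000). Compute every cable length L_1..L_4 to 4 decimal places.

(4.5000, 4.0311, 6.0208, 6.0208)

L_1 = √((8.0000−3.5000)² + (4.0000−4.0000)²) = 4.5000
L_2 = √((4.0000−3.5000)² + (0.0000−4.0000)²) = 4.0311
L_3 = √((8.0000−3.5000)² + (0.0000−4.0000)²) = 6.0208
L_4 = √((8.0000−3.5000)² + (8.0000−4.0000)²) = 6.0208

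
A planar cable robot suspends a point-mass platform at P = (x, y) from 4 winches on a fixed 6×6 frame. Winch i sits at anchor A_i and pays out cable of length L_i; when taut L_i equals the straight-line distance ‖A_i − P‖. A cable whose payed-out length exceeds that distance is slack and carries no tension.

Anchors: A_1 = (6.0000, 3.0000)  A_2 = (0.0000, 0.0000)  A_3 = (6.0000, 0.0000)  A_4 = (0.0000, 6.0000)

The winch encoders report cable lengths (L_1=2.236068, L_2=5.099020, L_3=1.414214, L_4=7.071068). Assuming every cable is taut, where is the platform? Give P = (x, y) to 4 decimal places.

circle eqns → linear via eq_j − eq_1; set q_j = A_j·A_j − L_j²
q_1 = 36.0000+9.0000−5.0000 = 40.0000
12.0000·x + 6.0000·y = q_1−q_2 = 66.0000
0.0000·x + 6.0000·y = q_1−q_3 = 6.0000
12.0000·x − 6.0000·y = q_1−q_4 = 54.0000
solve first two rows → x=5.0000, y=1.0000
check cable 4: ‖A_4−P‖² = 50.0000 ≈ L_4² = 50.0000 ✓

(5.0000, 1.0000)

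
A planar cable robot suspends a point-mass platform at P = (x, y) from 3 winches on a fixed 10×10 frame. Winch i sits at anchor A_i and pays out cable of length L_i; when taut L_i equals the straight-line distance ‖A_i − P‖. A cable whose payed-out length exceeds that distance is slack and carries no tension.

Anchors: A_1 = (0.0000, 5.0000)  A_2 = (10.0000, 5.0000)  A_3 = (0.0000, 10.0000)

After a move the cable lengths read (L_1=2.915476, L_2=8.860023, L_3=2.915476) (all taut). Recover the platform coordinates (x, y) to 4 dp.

expand ‖A_i−P‖²=L_i² and subtract eq 1 (q_i ≔ ‖A_i‖²−L_i²)
q_1 = 0.0000+25.0000−8.5000 = 16.5000
eq1−eq2 → [-20.0000  0.0000]·P = -30.0000
eq1−eq3 → [0.0000  -10.0000]·P = -75.0000
2×2 solve → P = (1.5000, 7.5000)

(1.5000, 7.5000)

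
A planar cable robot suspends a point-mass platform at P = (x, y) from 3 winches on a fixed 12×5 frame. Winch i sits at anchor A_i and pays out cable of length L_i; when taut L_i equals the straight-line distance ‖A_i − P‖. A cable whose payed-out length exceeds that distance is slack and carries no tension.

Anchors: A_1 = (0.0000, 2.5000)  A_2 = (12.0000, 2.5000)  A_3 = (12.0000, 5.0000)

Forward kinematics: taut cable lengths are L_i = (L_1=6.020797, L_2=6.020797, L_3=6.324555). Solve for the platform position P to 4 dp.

(6.0000, 3.0000)

expand ‖A_i−P‖²=L_i² and subtract eq 1 (k_i ≔ ‖A_i‖²−L_i²)
k_1 = 0.0000+6.2500−36.2500 = -30.0000
eq1−eq2 → [-24.0000  0.0000]·P = -144.0000
eq1−eq3 → [-24.0000  -5.0000]·P = -159.0000
2×2 solve → P = (6.0000, 3.0000)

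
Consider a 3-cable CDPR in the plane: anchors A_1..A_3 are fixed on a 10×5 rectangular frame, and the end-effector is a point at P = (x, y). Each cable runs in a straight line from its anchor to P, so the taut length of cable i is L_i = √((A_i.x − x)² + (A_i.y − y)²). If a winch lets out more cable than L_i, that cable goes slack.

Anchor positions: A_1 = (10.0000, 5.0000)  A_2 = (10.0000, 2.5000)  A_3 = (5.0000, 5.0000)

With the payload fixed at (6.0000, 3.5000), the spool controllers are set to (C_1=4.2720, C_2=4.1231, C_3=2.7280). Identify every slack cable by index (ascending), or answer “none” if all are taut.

cable 1: L_1 = ‖A_1−P‖ = 4.2720;  C_1 = 4.2720 → taut
cable 2: L_2 = ‖A_2−P‖ = 4.1231;  C_2 = 4.1231 → taut
cable 3: L_3 = ‖A_3−P‖ = 1.8028;  C_3 = 2.7280 → slack

3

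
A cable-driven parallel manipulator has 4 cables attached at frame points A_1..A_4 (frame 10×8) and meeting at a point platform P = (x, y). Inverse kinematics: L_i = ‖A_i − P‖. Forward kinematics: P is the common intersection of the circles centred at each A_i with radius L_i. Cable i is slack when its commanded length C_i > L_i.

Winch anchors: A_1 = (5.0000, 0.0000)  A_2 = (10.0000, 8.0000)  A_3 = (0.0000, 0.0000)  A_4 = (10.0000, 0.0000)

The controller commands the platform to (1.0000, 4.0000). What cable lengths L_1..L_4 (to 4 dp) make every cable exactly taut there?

(5.6569, 9.8489, 4.1231, 9.8489)

cable 1: Δx=4.0000, Δy=-4.0000; L_1 = √(Δx²+Δy²) = 5.6569
cable 2: Δx=9.0000, Δy=4.0000; L_2 = √(Δx²+Δy²) = 9.8489
cable 3: Δx=-1.0000, Δy=-4.0000; L_3 = √(Δx²+Δy²) = 4.1231
cable 4: Δx=9.0000, Δy=-4.0000; L_4 = √(Δx²+Δy²) = 9.8489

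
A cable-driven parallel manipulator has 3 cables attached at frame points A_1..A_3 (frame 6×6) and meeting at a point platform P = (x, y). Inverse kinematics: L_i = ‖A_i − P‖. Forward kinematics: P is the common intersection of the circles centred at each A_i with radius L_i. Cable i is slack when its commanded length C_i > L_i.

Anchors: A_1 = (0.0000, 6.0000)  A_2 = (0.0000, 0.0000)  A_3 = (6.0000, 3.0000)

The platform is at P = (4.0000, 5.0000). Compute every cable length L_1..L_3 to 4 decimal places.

L_1: Δ = A_1−P = (-4.0000, 1.0000) → ‖Δ‖ = √17.0000 = 4.1231
L_2: Δ = A_2−P = (-4.0000, -5.0000) → ‖Δ‖ = √41.0000 = 6.4031
L_3: Δ = A_3−P = (2.0000, -2.0000) → ‖Δ‖ = √8.0000 = 2.8284

(4.1231, 6.4031, 2.8284)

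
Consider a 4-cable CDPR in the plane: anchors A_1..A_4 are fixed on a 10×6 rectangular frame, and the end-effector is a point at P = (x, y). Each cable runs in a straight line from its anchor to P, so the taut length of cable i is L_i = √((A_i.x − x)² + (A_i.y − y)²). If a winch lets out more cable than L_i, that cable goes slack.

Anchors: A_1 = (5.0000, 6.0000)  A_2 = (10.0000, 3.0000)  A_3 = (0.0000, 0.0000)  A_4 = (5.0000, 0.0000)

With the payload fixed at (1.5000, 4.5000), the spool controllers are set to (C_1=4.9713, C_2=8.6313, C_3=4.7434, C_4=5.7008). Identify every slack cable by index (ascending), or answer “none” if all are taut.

cable 1: √((3.5000)²+(1.5000)²)=3.8079, C_1=4.9713: slack
cable 2: √((8.5000)²+(-1.5000)²)=8.6313, C_2=8.6313: taut
cable 3: √((-1.5000)²+(-4.5000)²)=4.7434, C_3=4.7434: taut
cable 4: √((3.5000)²+(-4.5000)²)=5.7009, C_4=5.7008: taut

1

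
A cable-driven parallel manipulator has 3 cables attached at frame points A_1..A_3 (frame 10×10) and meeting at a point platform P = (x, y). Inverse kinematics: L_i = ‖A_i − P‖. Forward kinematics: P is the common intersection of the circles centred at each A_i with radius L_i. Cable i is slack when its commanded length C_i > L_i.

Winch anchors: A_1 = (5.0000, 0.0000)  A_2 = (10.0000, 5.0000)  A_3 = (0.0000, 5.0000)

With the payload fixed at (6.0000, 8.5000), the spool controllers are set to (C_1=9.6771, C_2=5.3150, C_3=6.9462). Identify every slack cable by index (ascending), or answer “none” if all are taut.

cable 1: √((-1.0000)²+(-8.5000)²)=8.5586, C_1=9.6771: slack
cable 2: √((4.0000)²+(-3.5000)²)=5.3151, C_2=5.3150: taut
cable 3: √((-6.0000)²+(-3.5000)²)=6.9462, C_3=6.9462: taut

1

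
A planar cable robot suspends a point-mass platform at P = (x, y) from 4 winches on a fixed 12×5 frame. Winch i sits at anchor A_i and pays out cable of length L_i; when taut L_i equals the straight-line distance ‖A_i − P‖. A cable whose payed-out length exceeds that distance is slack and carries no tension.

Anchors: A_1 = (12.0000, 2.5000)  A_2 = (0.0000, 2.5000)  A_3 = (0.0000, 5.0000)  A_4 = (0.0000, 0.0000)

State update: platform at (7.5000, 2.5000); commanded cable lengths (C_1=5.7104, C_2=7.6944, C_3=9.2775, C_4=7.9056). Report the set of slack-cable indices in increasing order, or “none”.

1, 2, 3

i=1: geometric 4.5000 vs commanded 5.7104 ⇒ slack
i=2: geometric 7.5000 vs commanded 7.6944 ⇒ slack
i=3: geometric 7.9057 vs commanded 9.2775 ⇒ slack
i=4: geometric 7.9057 vs commanded 7.9056 ⇒ taut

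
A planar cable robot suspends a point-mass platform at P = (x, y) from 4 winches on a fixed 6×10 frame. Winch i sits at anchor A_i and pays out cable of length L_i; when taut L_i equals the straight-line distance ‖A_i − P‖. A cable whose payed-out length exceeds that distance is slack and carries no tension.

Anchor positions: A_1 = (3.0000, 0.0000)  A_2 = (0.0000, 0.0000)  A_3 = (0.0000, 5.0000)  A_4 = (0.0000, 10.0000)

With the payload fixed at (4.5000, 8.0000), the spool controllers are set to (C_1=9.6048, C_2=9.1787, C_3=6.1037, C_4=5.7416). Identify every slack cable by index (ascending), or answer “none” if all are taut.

1, 3, 4

cable 1: √((-1.5000)²+(-8.0000)²)=8.1394, C_1=9.6048: slack
cable 2: √((-4.5000)²+(-8.0000)²)=9.1788, C_2=9.1787: taut
cable 3: √((-4.5000)²+(-3.0000)²)=5.4083, C_3=6.1037: slack
cable 4: √((-4.5000)²+(2.0000)²)=4.9244, C_4=5.7416: slack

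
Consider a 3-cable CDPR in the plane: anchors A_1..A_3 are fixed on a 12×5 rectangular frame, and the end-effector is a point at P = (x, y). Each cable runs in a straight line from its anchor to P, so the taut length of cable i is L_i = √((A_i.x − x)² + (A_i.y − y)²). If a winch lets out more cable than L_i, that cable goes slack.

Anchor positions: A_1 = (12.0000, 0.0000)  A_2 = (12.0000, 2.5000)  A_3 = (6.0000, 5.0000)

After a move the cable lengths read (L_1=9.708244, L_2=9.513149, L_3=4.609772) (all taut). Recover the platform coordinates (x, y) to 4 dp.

(2.5000, 2.0000)

circle eqns → linear via eq_j − eq_1; set c_j = A_j·A_j − L_j²
c_1 = 144.0000+0.0000−94.2500 = 49.7500
0.0000·x − 5.0000·y = c_1−c_2 = -10.0000
12.0000·x − 10.0000·y = c_1−c_3 = 10.0000
solve first two rows → x=2.5000, y=2.0000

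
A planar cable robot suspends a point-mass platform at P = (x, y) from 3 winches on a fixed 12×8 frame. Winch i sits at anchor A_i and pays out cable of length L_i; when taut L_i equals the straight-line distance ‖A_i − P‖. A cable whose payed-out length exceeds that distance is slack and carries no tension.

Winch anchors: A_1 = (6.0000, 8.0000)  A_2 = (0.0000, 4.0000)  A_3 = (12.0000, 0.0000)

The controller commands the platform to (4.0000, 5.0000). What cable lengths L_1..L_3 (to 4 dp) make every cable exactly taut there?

L_1 = √((6.0000−4.0000)² + (8.0000−5.0000)²) = 3.6056
L_2 = √((0.0000−4.0000)² + (4.0000−5.0000)²) = 4.1231
L_3 = √((12.0000−4.0000)² + (0.0000−5.0000)²) = 9.4340

(3.6056, 4.1231, 9.4340)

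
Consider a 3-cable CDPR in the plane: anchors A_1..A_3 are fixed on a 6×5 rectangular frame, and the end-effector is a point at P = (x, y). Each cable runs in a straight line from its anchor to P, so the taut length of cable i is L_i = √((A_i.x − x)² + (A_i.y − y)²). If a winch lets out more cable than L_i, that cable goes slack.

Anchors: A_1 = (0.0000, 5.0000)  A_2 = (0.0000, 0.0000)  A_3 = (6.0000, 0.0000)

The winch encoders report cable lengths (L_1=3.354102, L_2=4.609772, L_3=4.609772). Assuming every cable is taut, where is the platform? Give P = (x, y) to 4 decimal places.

each cable: (A_i−P)·(A_i−P) = L_i²; let k_i = ‖A_i‖²−L_i²
k_1 = 0.0000+25.0000−11.2500 = 13.7500
row 1: 0.0000x + 10.0000y = 35.0000  (k_2=-21.2500)
row 2: -12.0000x + 10.0000y = -1.0000  (k_3=14.7500)
Cramer on rows 1–2 → x = 3.0000, y = 3.5000

(3.0000, 3.5000)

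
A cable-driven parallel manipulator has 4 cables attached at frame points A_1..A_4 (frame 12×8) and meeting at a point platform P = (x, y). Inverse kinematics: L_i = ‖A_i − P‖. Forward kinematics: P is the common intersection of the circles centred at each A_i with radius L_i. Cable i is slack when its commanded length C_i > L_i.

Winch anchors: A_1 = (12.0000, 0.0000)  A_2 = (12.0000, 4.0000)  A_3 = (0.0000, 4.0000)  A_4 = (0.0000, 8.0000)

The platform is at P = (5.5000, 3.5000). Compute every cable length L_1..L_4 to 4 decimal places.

(7.3824, 6.5192, 5.5227, 7.1063)

L_1: Δ = A_1−P = (6.5000, -3.5000) → ‖Δ‖ = √54.5000 = 7.3824
L_2: Δ = A_2−P = (6.5000, 0.5000) → ‖Δ‖ = √42.5000 = 6.5192
L_3: Δ = A_3−P = (-5.5000, 0.5000) → ‖Δ‖ = √30.5000 = 5.5227
L_4: Δ = A_4−P = (-5.5000, 4.5000) → ‖Δ‖ = √50.5000 = 7.1063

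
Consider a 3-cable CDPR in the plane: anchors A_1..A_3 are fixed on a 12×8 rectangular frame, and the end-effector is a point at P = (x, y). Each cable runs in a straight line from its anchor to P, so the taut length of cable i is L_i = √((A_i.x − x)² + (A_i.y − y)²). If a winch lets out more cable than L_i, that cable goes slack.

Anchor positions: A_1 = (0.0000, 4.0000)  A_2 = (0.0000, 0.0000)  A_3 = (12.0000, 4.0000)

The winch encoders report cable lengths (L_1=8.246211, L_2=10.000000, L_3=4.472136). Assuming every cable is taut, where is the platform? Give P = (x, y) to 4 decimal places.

circle eqns → linear via eq_j − eq_1; set q_j = A_j·A_j − L_j²
q_1 = 0.0000+16.0000−68.0000 = -52.0000
0.0000·x + 8.0000·y = q_1−q_2 = 48.0000
-24.0000·x + 0.0000·y = q_1−q_3 = -192.0000
solve first two rows → x=8.0000, y=6.0000

(8.0000, 6.0000)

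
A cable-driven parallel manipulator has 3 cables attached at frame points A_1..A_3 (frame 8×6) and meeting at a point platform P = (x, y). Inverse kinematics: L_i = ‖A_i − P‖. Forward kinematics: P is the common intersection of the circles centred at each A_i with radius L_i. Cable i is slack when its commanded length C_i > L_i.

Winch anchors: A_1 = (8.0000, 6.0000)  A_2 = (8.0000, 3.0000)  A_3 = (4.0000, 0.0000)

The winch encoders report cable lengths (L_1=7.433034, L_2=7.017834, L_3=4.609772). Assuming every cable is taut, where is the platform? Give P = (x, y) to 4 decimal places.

(1.0000, 3.5000)

expand ‖A_i−P‖²=L_i² and subtract eq 1 (q_i ≔ ‖A_i‖²−L_i²)
q_1 = 64.0000+36.0000−55.2500 = 44.7500
eq1−eq2 → [0.0000  6.0000]·P = 21.0000
eq1−eq3 → [8.0000  12.0000]·P = 50.0000
2×2 solve → P = (1.0000, 3.5000)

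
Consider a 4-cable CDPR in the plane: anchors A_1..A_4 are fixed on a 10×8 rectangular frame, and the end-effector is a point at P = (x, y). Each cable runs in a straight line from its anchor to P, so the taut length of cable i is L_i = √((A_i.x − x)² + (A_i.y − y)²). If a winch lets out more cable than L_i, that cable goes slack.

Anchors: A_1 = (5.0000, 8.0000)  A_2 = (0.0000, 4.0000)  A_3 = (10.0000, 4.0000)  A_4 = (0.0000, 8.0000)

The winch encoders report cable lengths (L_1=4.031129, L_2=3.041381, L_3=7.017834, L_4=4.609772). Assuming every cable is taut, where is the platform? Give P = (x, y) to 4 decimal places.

(3.0000, 4.5000)

circle eqns → linear via eq_j − eq_1; set c_j = A_j·A_j − L_j²
c_1 = 25.0000+64.0000−16.2500 = 72.7500
10.0000·x + 8.0000·y = c_1−c_2 = 66.0000
-10.0000·x + 8.0000·y = c_1−c_3 = 6.0000
10.0000·x + 0.0000·y = c_1−c_4 = 30.0000
solve first two rows → x=3.0000, y=4.5000
check cable 4: ‖A_4−P‖² = 21.2500 ≈ L_4² = 21.2500 ✓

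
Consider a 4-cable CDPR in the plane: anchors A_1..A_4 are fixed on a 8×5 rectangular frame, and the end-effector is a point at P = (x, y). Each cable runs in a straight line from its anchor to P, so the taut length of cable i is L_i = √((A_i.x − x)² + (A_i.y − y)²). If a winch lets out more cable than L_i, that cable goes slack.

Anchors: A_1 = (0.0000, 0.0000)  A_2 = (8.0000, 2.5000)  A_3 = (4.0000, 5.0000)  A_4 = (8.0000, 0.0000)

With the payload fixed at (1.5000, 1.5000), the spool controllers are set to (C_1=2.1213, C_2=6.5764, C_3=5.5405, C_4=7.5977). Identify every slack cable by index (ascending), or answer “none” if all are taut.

3, 4

i=1: geometric 2.1213 vs commanded 2.1213 ⇒ taut
i=2: geometric 6.5765 vs commanded 6.5764 ⇒ taut
i=3: geometric 4.3012 vs commanded 5.5405 ⇒ slack
i=4: geometric 6.6708 vs commanded 7.5977 ⇒ slack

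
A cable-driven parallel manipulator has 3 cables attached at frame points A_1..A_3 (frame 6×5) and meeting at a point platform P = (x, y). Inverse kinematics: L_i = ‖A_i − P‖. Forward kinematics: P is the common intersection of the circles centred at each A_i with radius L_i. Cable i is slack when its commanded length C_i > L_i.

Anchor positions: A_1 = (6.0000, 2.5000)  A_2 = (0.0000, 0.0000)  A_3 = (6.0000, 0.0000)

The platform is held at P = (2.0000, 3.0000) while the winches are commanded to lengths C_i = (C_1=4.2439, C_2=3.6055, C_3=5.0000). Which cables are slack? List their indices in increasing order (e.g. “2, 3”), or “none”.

1

i=1: geometric 4.0311 vs commanded 4.2439 ⇒ slack
i=2: geometric 3.6056 vs commanded 3.6055 ⇒ taut
i=3: geometric 5.0000 vs commanded 5.0000 ⇒ taut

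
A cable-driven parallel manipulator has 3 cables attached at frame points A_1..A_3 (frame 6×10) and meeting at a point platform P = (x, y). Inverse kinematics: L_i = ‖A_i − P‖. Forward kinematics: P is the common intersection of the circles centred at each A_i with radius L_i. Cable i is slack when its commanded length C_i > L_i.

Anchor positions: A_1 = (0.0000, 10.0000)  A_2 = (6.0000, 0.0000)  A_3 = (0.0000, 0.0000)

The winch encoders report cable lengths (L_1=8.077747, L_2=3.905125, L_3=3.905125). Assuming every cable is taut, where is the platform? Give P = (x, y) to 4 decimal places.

(3.0000, 2.5000)

circle eqns → linear via eq_j − eq_1; set q_j = A_j·A_j − L_j²
q_1 = 0.0000+100.0000−65.2500 = 34.7500
-12.0000·x + 20.0000·y = q_1−q_2 = 14.0000
0.0000·x + 20.0000·y = q_1−q_3 = 50.0000
solve first two rows → x=3.0000, y=2.5000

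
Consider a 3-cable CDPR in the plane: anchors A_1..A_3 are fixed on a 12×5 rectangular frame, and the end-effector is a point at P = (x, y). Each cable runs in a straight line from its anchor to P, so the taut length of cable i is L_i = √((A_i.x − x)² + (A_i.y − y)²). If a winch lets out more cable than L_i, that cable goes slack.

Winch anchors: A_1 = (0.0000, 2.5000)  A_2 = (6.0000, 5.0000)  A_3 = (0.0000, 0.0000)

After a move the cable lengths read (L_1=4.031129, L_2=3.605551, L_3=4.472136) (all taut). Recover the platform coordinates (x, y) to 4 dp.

(4.0000, 2.0000)

expand ‖A_i−P‖²=L_i² and subtract eq 1 (c_i ≔ ‖A_i‖²−L_i²)
c_1 = 0.0000+6.2500−16.2500 = -10.0000
eq1−eq2 → [-12.0000  -5.0000]·P = -58.0000
eq1−eq3 → [0.0000  5.0000]·P = 10.0000
2×2 solve → P = (4.0000, 2.0000)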